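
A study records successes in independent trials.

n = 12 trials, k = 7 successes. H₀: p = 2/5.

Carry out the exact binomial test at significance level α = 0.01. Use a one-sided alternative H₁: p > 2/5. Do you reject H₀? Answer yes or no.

Exact binomial: n=12, k=7, p₀=2/5=0.4000
P(X≥7) from Σ C(n,i)·p₀^i·(1−p₀)^(n−i)
p-value (one-sided, H₁ greater) = 0.15821
At α=0.01: p ≥ α → fail to reject H₀

reject H₀: no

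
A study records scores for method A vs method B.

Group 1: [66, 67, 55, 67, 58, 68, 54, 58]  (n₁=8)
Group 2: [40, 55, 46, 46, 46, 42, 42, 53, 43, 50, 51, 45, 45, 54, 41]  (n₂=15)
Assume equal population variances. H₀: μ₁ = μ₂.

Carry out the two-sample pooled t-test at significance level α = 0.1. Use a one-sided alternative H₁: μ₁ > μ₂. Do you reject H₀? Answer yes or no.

reject H₀: yes

x̄₁=61.625, s₁=5.927, n₁=8
x̄₂=46.600, s₂=4.881, n₂=15
s_p² = [7·5.927² + 14·4.881²]/21 = 27.5940
SE = √(s_p²·(1/8+1/15)) = 2.2998
t = (61.625−46.600)/2.2998 = 6.5333
df = 21
p-value (one-sided, H₁ greater) = 0.00000
At α=0.1: p < α → reject H₀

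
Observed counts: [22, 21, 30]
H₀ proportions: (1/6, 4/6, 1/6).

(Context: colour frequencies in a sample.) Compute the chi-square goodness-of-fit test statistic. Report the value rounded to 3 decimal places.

n = 73; E_i = n·p_i = [12.17, 48.67, 12.17]
χ² = (22−12.17)²/12.17 + (21−48.67)²/48.67 + (30−12.17)²/12.17 = 49.8151
df = 2

test statistic = 49.815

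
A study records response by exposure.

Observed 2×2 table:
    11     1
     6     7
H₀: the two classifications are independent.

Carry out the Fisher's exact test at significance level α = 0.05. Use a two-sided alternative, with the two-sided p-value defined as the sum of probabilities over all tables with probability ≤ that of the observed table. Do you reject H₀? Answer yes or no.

Margins: r₁=12, r₂=13, c₁=17, c₂=8, n=25
p_obs = C(12,11)·C(13,6)/C(25,17); sum pmf over tables with pmf ≤ p_obs
p-value (two-sided) = 0.03021
At α=0.05: p < α → reject H₀

reject H₀: yes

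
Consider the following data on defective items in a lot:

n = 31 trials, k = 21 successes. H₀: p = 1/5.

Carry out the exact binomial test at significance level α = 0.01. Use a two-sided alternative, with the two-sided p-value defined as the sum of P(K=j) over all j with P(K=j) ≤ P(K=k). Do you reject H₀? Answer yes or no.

reject H₀: yes

Exact binomial: n=31, k=21, p₀=1/5=0.2000
P(X=j) = C(n,j)·p₀^j·(1−p₀)^(n−j); p = Σ P(X=j) over j with P(X=j) ≤ P(X=21)
p-value (two-sided) = 0.00000
At α=0.01: p < α → reject H₀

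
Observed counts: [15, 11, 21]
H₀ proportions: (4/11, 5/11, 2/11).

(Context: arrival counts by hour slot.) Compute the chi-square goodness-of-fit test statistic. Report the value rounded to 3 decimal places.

test statistic = 23.435

n = 47; E_i = n·p_i = [17.09, 21.36, 8.55]
χ² = (15−17.09)²/17.09 + (11−21.36)²/21.36 + (21−8.55)²/8.55 = 23.4351
df = 2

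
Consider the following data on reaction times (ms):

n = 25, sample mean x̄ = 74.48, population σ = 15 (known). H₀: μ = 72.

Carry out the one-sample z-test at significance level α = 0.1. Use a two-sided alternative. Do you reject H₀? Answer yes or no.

SE = σ/√n = 15/√25 = 3.0000
z = (x̄−μ₀)/SE = (74.48−72)/3.0000 = 0.8267
p-value (two-sided) = 0.40843
At α=0.1: p ≥ α → fail to reject H₀

reject H₀: no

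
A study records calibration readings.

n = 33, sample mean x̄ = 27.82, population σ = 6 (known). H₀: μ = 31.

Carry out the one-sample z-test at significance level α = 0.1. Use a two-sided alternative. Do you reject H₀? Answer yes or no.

SE = σ/√n = 6/√33 = 1.0445
z = (x̄−μ₀)/SE = (27.82−31)/1.0445 = -3.0446
p-value (two-sided) = 0.00233
At α=0.1: p < α → reject H₀

reject H₀: yes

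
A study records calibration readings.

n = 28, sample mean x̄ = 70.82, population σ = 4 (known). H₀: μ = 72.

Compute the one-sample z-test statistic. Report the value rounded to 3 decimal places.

SE = σ/√n = 4/√28 = 0.7559
z = (x̄−μ₀)/SE = (70.82−72)/0.7559 = -1.5610

test statistic = -1.561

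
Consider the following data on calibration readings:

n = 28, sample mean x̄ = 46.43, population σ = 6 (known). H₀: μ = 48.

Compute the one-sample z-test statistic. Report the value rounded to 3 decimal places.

test statistic = -1.385

SE = σ/√n = 6/√28 = 1.1339
z = (x̄−μ₀)/SE = (46.43−48)/1.1339 = -1.3846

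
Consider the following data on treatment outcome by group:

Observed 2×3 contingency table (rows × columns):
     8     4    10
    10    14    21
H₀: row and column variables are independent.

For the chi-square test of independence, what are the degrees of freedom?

degrees of freedom = 2

df = (r−1)(c−1) = (2−1)·(3−1) = 2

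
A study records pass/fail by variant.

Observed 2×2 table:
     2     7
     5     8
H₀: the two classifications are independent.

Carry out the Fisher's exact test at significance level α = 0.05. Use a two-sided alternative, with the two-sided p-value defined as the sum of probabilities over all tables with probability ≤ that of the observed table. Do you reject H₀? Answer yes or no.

Margins: r₁=9, r₂=13, c₁=7, c₂=15, n=22
p_obs = C(9,2)·C(13,5)/C(22,7); sum pmf over tables with pmf ≤ p_obs
p-value (two-sided) = 0.64783
At α=0.05: p ≥ α → fail to reject H₀

reject H₀: no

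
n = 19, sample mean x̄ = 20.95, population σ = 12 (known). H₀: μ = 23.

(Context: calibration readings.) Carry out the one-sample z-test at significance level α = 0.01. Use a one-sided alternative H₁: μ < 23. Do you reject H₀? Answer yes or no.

reject H₀: no

SE = σ/√n = 12/√19 = 2.7530
z = (x̄−μ₀)/SE = (20.95−23)/2.7530 = -0.7446
p-value (one-sided, H₁ less) = 0.22824
At α=0.01: p ≥ α → fail to reject H₀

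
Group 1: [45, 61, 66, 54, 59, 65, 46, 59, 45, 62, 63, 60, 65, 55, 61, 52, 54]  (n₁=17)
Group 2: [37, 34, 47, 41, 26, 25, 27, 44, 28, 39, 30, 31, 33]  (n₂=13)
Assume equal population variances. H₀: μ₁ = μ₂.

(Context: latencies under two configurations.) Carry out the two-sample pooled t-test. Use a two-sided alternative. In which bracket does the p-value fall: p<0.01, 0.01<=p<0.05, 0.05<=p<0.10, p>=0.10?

x̄₁=57.176, s₁=6.957, n₁=17
x̄₂=34.000, s₂=7.118, n₂=13
s_p² = [16·6.957² + 12·7.118²]/28 = 49.3739
SE = √(s_p²·(1/17+1/13)) = 2.5889
t = (57.176−34.000)/2.5889 = 8.9523
df = 28
p-value (two-sided) = 0.00000
→ bracket: p<0.01

p-value bracket: p<0.01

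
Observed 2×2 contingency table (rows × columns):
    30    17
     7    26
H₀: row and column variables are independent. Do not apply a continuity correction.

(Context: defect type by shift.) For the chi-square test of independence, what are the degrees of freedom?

degrees of freedom = 1

df = (r−1)(c−1) = (2−1)·(2−1) = 1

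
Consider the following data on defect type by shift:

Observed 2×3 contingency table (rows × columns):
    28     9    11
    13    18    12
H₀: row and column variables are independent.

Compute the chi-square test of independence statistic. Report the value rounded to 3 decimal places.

test statistic = 8.282

Row totals [48, 43], col totals [41, 27, 23], n=91
χ² = (28−21.63)²/21.63 + (9−14.24)²/14.24 + (11−12.13)²/12.13 + (13−19.37)²/19.37 + (18−12.76)²/12.76 + (12−10.87)²/10.87 = 8.2816
df = 2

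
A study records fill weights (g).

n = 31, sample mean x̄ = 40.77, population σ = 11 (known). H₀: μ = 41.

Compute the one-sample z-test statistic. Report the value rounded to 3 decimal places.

SE = σ/√n = 11/√31 = 1.9757
z = (x̄−μ₀)/SE = (40.77−41)/1.9757 = -0.1164

test statistic = -0.116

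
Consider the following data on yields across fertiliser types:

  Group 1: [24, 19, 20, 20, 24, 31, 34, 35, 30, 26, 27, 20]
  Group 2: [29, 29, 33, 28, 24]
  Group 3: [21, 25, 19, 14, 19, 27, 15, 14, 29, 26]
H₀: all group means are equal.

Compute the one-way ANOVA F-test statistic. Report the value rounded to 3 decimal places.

Group means [25.83, 28.60, 20.90], grand mean 24.519
SSB = Σnᵢ(x̄ᵢ−x̄)² = 234.974; SSW = ΣΣ(x−x̄ᵢ)² = 675.767
MSB = 234.974/2 = 117.4870; MSW = 675.767/24 = 28.1569
F = MSB/MSW = 4.1726
df = (2, 24)

test statistic = 4.173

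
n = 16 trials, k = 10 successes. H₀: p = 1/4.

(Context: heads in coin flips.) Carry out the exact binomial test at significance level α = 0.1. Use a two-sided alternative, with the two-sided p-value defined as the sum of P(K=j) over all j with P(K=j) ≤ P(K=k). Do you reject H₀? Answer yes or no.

reject H₀: yes

Exact binomial: n=16, k=10, p₀=1/4=0.2500
P(X=j) = C(n,j)·p₀^j·(1−p₀)^(n−j); p = Σ P(X=j) over j with P(X=j) ≤ P(X=10)
p-value (two-sided) = 0.00164
At α=0.1: p < α → reject H₀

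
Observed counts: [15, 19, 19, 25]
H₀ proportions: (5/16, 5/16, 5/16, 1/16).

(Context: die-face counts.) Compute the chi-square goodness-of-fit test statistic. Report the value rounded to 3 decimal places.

test statistic = 89.056

n = 78; E_i = n·p_i = [24.38, 24.38, 24.38, 4.88]
χ² = (15−24.38)²/24.38 + (19−24.38)²/24.38 + (19−24.38)²/24.38 + (25−4.88)²/4.88 = 89.0564
df = 3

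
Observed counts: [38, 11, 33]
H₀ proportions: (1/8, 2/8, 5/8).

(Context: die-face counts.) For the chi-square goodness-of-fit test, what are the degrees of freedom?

degrees of freedom = 2

df = k − 1 = 3 − 1 = 2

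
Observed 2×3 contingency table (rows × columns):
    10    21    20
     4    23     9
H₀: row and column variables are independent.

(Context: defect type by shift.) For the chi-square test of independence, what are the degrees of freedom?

df = (r−1)(c−1) = (2−1)·(3−1) = 2

degrees of freedom = 2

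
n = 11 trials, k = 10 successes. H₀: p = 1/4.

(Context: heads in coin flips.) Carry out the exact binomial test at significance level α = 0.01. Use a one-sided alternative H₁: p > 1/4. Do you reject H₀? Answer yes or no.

reject H₀: yes

Exact binomial: n=11, k=10, p₀=1/4=0.2500
P(X≥10) from Σ C(n,i)·p₀^i·(1−p₀)^(n−i)
p-value (one-sided, H₁ greater) = 0.00001
At α=0.01: p < α → reject H₀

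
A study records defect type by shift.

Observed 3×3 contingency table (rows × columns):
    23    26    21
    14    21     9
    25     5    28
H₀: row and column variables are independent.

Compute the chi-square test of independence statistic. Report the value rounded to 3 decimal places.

Row totals [70, 44, 58], col totals [62, 52, 58], n=172
χ² = (23−25.23)²/25.23 + (26−21.16)²/21.16 + (21−23.60)²/23.60 + (14−15.86)²/15.86 + (21−13.30)²/13.30 + (9−14.84)²/14.84 + (25−20.91)²/20.91 + (5−17.53)²/17.53 + (28−19.56)²/19.56 = 21.9654
df = 4

test statistic = 21.965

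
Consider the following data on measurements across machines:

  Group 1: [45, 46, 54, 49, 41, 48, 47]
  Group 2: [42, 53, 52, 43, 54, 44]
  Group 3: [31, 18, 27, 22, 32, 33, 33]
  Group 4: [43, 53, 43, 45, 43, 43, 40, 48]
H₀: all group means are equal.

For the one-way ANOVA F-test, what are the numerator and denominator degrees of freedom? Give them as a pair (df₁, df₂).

k = 4 groups, N = 28 total
df = (k−1, N−k) = (4−1, 28−4) = (3, 24)

degrees of freedom = [3, 24]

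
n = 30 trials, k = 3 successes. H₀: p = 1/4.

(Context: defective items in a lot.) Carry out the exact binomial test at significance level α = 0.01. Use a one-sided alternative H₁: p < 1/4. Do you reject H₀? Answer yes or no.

Exact binomial: n=30, k=3, p₀=1/4=0.2500
P(X≤3) from Σ C(n,i)·p₀^i·(1−p₀)^(n−i)
p-value (one-sided, H₁ less) = 0.03745
At α=0.01: p ≥ α → fail to reject H₀

reject H₀: no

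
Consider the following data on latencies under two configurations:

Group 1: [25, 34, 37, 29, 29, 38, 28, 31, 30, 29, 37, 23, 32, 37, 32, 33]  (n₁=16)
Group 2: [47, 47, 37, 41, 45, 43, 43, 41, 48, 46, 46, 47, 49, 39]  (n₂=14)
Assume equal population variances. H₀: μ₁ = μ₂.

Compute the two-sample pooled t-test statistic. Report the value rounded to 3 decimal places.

x̄₁=31.500, s₁=4.397, n₁=16
x̄₂=44.214, s₂=3.620, n₂=14
s_p² = [15·4.397² + 13·3.620²]/28 = 16.4413
SE = √(s_p²·(1/16+1/14)) = 1.4839
t = (31.500−44.214)/1.4839 = -8.5681
df = 28

test statistic = -8.568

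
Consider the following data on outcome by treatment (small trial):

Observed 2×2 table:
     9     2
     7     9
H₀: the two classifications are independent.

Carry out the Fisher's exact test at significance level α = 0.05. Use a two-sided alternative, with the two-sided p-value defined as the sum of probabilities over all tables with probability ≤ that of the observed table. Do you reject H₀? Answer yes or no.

reject H₀: no

Margins: r₁=11, r₂=16, c₁=16, c₂=11, n=27
p_obs = C(11,9)·C(16,7)/C(27,16); sum pmf over tables with pmf ≤ p_obs
p-value (two-sided) = 0.10902
At α=0.05: p ≥ α → fail to reject H₀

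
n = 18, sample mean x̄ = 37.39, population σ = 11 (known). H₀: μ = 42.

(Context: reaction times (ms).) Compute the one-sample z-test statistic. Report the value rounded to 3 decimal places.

test statistic = -1.778

SE = σ/√n = 11/√18 = 2.5927
z = (x̄−μ₀)/SE = (37.39−42)/2.5927 = -1.7781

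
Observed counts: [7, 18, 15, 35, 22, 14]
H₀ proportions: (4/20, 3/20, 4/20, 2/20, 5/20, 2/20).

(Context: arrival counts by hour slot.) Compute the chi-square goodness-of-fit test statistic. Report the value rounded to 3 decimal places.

n = 111; E_i = n·p_i = [22.20, 16.65, 22.20, 11.10, 27.75, 11.10]
χ² = (7−22.20)²/22.20 + (18−16.65)²/16.65 + (15−22.20)²/22.20 + (35−11.10)²/11.10 + (22−27.75)²/27.75 + (14−11.10)²/11.10 = 66.2613
df = 5

test statistic = 66.261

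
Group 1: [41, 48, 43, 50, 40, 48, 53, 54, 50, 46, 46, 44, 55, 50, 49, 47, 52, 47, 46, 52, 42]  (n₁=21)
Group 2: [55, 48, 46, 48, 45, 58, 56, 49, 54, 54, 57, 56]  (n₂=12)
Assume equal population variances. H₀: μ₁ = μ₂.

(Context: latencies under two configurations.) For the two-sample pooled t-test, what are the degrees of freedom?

df = n₁ + n₂ − 2 = 21 + 12 − 2 = 31

degrees of freedom = 31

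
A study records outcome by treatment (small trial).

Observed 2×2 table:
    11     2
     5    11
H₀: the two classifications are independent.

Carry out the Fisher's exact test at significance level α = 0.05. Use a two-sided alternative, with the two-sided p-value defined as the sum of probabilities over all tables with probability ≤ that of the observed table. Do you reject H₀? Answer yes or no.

reject H₀: yes

Margins: r₁=13, r₂=16, c₁=16, c₂=13, n=29
p_obs = C(13,11)·C(16,5)/C(29,16); sum pmf over tables with pmf ≤ p_obs
p-value (two-sided) = 0.00788
At α=0.05: p < α → reject H₀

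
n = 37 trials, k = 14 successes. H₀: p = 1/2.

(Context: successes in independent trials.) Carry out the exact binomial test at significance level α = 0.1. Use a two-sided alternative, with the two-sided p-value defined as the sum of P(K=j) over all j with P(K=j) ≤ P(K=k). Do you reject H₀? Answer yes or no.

Exact binomial: n=37, k=14, p₀=1/2=0.5000
P(X=j) = C(n,j)·p₀^j·(1−p₀)^(n−j); p = Σ P(X=j) over j with P(X=j) ≤ P(X=14)
p-value (two-sided) = 0.18774
At α=0.1: p ≥ α → fail to reject H₀

reject H₀: no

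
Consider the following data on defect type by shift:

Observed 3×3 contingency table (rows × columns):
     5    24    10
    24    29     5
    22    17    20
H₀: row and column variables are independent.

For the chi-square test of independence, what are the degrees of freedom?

df = (r−1)(c−1) = (3−1)·(3−1) = 4

degrees of freedom = 4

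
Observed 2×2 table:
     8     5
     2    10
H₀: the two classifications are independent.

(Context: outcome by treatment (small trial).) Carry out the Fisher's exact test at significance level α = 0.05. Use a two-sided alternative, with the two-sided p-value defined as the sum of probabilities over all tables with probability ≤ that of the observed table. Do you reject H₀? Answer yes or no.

reject H₀: yes

Margins: r₁=13, r₂=12, c₁=10, c₂=15, n=25
p_obs = C(13,8)·C(12,2)/C(25,10); sum pmf over tables with pmf ≤ p_obs
p-value (two-sided) = 0.04141
At α=0.05: p < α → reject H₀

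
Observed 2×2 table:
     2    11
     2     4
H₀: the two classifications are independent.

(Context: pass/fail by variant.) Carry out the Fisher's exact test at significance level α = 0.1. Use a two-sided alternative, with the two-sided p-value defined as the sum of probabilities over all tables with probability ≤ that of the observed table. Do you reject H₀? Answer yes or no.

reject H₀: no

Margins: r₁=13, r₂=6, c₁=4, c₂=15, n=19
p_obs = C(13,2)·C(6,2)/C(19,4); sum pmf over tables with pmf ≤ p_obs
p-value (two-sided) = 0.55728
At α=0.1: p ≥ α → fail to reject H₀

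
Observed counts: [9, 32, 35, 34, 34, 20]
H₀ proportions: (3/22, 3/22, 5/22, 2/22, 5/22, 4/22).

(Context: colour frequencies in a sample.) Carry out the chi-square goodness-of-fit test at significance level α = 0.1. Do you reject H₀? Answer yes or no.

n = 164; E_i = n·p_i = [22.36, 22.36, 37.27, 14.91, 37.27, 29.82]
χ² = (9−22.36)²/22.36 + (32−22.36)²/22.36 + (35−37.27)²/37.27 + (34−14.91)²/14.91 + (34−37.27)²/37.27 + (20−29.82)²/29.82 = 40.2423
df = 5
p-value (upper-tail) = 0.00000
At α=0.1: p < α → reject H₀

reject H₀: yes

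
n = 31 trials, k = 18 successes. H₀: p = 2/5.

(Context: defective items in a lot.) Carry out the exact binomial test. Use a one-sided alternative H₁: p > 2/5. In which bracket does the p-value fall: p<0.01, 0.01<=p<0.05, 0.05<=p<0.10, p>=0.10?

p-value bracket: 0.01<=p<0.05

Exact binomial: n=31, k=18, p₀=2/5=0.4000
P(X≥18) from Σ C(n,i)·p₀^i·(1−p₀)^(n−i)
p-value (one-sided, H₁ greater) = 0.03199
→ bracket: 0.01<=p<0.05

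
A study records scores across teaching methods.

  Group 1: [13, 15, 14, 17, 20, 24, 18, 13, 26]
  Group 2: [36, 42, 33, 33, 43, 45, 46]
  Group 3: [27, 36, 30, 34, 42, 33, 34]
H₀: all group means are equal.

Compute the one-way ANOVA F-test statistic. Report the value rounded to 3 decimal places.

Group means [17.78, 39.71, 33.71], grand mean 29.304
SSB = Σnᵢ(x̄ᵢ−x̄)² = 2090.457; SSW = ΣΣ(x−x̄ᵢ)² = 500.413
MSB = 2090.457/2 = 1045.2284; MSW = 500.413/20 = 25.0206
F = MSB/MSW = 41.7747
df = (2, 20)

test statistic = 41.775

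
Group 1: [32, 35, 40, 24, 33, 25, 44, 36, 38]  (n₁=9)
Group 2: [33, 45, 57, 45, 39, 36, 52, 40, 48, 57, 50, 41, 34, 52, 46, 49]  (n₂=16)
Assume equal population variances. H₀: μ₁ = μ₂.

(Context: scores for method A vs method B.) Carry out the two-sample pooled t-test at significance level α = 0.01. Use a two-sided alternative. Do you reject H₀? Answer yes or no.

x̄₁=34.111, s₁=6.547, n₁=9
x̄₂=45.250, s₂=7.567, n₂=16
s_p² = [8·6.547² + 15·7.567²]/23 = 52.2560
SE = √(s_p²·(1/9+1/16)) = 3.0120
t = (34.111−45.250)/3.0120 = -3.6982
df = 23
p-value (two-sided) = 0.00119
At α=0.01: p < α → reject H₀

reject H₀: yes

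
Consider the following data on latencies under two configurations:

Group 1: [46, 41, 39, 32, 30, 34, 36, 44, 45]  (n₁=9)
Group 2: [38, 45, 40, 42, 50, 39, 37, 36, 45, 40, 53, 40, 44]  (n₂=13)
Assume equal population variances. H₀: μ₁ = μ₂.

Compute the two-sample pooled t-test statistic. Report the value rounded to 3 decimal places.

x̄₁=38.556, s₁=5.876, n₁=9
x̄₂=42.231, s₂=5.036, n₂=13
s_p² = [8·5.876² + 12·5.036²]/20 = 29.0265
SE = √(s_p²·(1/9+1/13)) = 2.3362
t = (38.556−42.231)/2.3362 = -1.5731
df = 20

test statistic = -1.573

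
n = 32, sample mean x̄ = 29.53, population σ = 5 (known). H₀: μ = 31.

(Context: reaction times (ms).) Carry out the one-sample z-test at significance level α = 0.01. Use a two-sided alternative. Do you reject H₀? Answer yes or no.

SE = σ/√n = 5/√32 = 0.8839
z = (x̄−μ₀)/SE = (29.53−31)/0.8839 = -1.6631
p-value (two-sided) = 0.09629
At α=0.01: p ≥ α → fail to reject H₀

reject H₀: no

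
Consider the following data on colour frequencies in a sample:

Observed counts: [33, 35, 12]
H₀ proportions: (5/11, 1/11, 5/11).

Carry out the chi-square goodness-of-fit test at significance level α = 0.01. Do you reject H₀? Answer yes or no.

n = 80; E_i = n·p_i = [36.36, 7.27, 36.36]
χ² = (33−36.36)²/36.36 + (35−7.27)²/7.27 + (12−36.36)²/36.36 = 122.3450
df = 2
p-value (upper-tail) = 0.00000
At α=0.01: p < α → reject H₀

reject H₀: yes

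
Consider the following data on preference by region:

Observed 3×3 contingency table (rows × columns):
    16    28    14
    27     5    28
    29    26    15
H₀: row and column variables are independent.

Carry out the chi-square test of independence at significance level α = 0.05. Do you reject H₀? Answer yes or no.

Row totals [58, 60, 70], col totals [72, 59, 57], n=188
χ² = (16−22.21)²/22.21 + (28−18.20)²/18.20 + (14−17.59)²/17.59 + (27−22.98)²/22.98 + (5−18.83)²/18.83 + (28−18.19)²/18.19 + (29−26.81)²/26.81 + (26−21.97)²/21.97 + (15−21.22)²/21.22 = 26.6364
df = 4
p-value (upper-tail) = 0.00002
At α=0.05: p < α → reject H₀

reject H₀: yes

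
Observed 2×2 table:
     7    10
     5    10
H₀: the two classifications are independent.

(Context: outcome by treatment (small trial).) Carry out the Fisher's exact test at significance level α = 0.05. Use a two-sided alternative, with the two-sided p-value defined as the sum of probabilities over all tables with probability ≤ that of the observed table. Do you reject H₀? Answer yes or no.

Margins: r₁=17, r₂=15, c₁=12, c₂=20, n=32
p_obs = C(17,7)·C(15,5)/C(32,12); sum pmf over tables with pmf ≤ p_obs
p-value (two-sided) = 0.72567
At α=0.05: p ≥ α → fail to reject H₀

reject H₀: no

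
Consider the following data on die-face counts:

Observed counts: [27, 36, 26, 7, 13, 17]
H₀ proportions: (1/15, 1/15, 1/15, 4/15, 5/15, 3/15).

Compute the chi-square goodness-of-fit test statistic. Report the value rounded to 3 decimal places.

test statistic = 212.498

n = 126; E_i = n·p_i = [8.40, 8.40, 8.40, 33.60, 42.00, 25.20]
χ² = (27−8.40)²/8.40 + (36−8.40)²/8.40 + (26−8.40)²/8.40 + (7−33.60)²/33.60 + (13−42.00)²/42.00 + (17−25.20)²/25.20 = 212.4980
df = 5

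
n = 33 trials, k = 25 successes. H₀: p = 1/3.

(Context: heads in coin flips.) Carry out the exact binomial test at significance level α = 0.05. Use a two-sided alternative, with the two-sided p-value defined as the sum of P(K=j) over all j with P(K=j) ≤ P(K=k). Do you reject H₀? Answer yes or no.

reject H₀: yes

Exact binomial: n=33, k=25, p₀=1/3=0.3333
P(X=j) = C(n,j)·p₀^j·(1−p₀)^(n−j); p = Σ P(X=j) over j with P(X=j) ≤ P(X=25)
p-value (two-sided) = 0.00000
At α=0.05: p < α → reject H₀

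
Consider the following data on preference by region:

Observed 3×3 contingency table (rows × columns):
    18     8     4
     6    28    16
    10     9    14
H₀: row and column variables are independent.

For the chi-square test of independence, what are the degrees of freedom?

df = (r−1)(c−1) = (3−1)·(3−1) = 4

degrees of freedom = 4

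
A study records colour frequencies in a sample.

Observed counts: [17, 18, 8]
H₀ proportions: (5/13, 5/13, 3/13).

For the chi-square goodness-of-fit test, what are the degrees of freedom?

degrees of freedom = 2

df = k − 1 = 3 − 1 = 2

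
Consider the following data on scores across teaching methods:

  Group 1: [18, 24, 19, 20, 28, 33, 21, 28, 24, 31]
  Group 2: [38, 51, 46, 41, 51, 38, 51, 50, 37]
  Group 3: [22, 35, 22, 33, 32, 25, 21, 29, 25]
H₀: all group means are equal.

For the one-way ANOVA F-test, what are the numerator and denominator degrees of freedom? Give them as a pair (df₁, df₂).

k = 3 groups, N = 28 total
df = (k−1, N−k) = (3−1, 28−3) = (2, 25)

degrees of freedom = [2, 25]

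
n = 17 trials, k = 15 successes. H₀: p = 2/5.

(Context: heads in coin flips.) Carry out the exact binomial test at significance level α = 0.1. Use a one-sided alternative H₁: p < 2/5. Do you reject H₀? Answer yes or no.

reject H₀: no

Exact binomial: n=17, k=15, p₀=2/5=0.4000
P(X≤15) from Σ C(n,i)·p₀^i·(1−p₀)^(n−i)
p-value (one-sided, H₁ less) = 1.00000
At α=0.1: p ≥ α → fail to reject H₀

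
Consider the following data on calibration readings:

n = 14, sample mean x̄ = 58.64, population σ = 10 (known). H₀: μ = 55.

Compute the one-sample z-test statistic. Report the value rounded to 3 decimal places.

test statistic = 1.362

SE = σ/√n = 10/√14 = 2.6726
z = (x̄−μ₀)/SE = (58.64−55)/2.6726 = 1.3620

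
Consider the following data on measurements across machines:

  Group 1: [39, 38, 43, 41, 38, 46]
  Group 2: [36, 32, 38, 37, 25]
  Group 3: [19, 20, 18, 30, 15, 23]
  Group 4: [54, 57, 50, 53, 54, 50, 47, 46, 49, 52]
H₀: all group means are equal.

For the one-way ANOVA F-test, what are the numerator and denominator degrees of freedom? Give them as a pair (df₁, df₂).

degrees of freedom = [3, 23]

k = 4 groups, N = 27 total
df = (k−1, N−k) = (4−1, 27−4) = (3, 23)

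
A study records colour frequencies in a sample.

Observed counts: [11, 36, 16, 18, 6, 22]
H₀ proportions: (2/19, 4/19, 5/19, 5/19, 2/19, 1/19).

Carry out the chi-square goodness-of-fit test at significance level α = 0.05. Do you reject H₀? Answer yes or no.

n = 109; E_i = n·p_i = [11.47, 22.95, 28.68, 28.68, 11.47, 5.74]
χ² = (11−11.47)²/11.47 + (36−22.95)²/22.95 + (16−28.68)²/28.68 + (18−28.68)²/28.68 + (6−11.47)²/11.47 + (22−5.74)²/5.74 = 65.7477
df = 5
p-value (upper-tail) = 0.00000
At α=0.05: p < α → reject H₀

reject H₀: yes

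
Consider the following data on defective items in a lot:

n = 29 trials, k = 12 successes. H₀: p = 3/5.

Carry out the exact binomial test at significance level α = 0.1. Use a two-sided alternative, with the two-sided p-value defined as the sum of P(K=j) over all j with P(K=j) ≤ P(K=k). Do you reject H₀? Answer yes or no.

Exact binomial: n=29, k=12, p₀=3/5=0.6000
P(X=j) = C(n,j)·p₀^j·(1−p₀)^(n−j); p = Σ P(X=j) over j with P(X=j) ≤ P(X=12)
p-value (two-sided) = 0.05621
At α=0.1: p < α → reject H₀

reject H₀: yes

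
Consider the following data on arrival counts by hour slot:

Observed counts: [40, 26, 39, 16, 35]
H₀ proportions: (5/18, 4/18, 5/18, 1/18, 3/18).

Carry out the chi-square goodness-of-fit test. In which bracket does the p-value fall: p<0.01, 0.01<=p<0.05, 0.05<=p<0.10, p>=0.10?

n = 156; E_i = n·p_i = [43.33, 34.67, 43.33, 8.67, 26.00]
χ² = (40−43.33)²/43.33 + (26−34.67)²/34.67 + (39−43.33)²/43.33 + (16−8.67)²/8.67 + (35−26.00)²/26.00 = 12.1769
df = 4
p-value (upper-tail) = 0.01608
→ bracket: 0.01<=p<0.05

p-value bracket: 0.01<=p<0.05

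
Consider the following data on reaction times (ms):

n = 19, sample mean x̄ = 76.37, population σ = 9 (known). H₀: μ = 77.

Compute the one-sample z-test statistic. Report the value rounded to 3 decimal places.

SE = σ/√n = 9/√19 = 2.0647
z = (x̄−μ₀)/SE = (76.37−77)/2.0647 = -0.3051

test statistic = -0.305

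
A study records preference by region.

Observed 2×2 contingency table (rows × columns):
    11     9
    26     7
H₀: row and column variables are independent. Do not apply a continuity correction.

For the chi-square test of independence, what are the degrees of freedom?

degrees of freedom = 1

df = (r−1)(c−1) = (2−1)·(2−1) = 1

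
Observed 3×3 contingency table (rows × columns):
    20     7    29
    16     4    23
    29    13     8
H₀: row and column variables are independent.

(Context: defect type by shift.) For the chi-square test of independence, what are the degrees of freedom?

df = (r−1)(c−1) = (3−1)·(3−1) = 4

degrees of freedom = 4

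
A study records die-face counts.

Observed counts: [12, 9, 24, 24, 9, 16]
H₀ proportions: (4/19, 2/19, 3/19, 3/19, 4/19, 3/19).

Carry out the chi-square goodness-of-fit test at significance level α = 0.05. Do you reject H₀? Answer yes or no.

n = 94; E_i = n·p_i = [19.79, 9.89, 14.84, 14.84, 19.79, 14.84]
χ² = (12−19.79)²/19.79 + (9−9.89)²/9.89 + (24−14.84)²/14.84 + (24−14.84)²/14.84 + (9−19.79)²/19.79 + (16−14.84)²/14.84 = 20.4211
df = 5
p-value (upper-tail) = 0.00104
At α=0.05: p < α → reject H₀

reject H₀: yes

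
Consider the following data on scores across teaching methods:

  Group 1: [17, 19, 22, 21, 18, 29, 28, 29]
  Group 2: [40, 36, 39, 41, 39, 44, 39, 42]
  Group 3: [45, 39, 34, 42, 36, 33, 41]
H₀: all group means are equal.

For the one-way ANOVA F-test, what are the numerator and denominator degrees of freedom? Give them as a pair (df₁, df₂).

degrees of freedom = [2, 20]

k = 3 groups, N = 23 total
df = (k−1, N−k) = (3−1, 23−3) = (2, 20)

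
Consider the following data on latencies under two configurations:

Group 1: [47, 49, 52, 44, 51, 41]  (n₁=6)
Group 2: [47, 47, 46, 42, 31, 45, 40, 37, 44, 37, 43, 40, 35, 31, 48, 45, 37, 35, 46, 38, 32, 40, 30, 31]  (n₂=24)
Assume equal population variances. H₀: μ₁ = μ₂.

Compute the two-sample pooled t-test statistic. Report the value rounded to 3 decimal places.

test statistic = 3.072

x̄₁=47.333, s₁=4.227, n₁=6
x̄₂=39.458, s₂=5.875, n₂=24
s_p² = [5·4.227² + 23·5.875²]/28 = 31.5461
SE = √(s_p²·(1/6+1/24)) = 2.5636
t = (47.333−39.458)/2.5636 = 3.0718
df = 28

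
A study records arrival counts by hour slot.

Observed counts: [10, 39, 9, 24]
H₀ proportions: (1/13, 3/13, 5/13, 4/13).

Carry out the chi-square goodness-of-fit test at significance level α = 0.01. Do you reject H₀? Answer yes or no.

n = 82; E_i = n·p_i = [6.31, 18.92, 31.54, 25.23]
χ² = (10−6.31)²/6.31 + (39−18.92)²/18.92 + (9−31.54)²/31.54 + (24−25.23)²/25.23 = 39.6293
df = 3
p-value (upper-tail) = 0.00000
At α=0.01: p < α → reject H₀

reject H₀: yes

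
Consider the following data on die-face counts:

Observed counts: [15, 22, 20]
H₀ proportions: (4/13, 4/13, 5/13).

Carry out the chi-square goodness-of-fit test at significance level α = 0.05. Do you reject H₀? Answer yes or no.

n = 57; E_i = n·p_i = [17.54, 17.54, 21.92]
χ² = (15−17.54)²/17.54 + (22−17.54)²/17.54 + (20−21.92)²/21.92 = 1.6711
df = 2
p-value (upper-tail) = 0.43365
At α=0.05: p ≥ α → fail to reject H₀

reject H₀: no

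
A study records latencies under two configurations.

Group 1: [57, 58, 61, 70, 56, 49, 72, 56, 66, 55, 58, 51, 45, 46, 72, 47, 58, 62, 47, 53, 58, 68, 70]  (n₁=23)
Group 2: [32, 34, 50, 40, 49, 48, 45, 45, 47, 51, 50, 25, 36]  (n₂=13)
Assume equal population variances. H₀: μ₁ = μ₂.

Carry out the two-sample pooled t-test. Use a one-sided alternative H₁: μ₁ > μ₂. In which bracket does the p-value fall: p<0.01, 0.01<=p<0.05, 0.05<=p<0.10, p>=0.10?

p-value bracket: p<0.01

x̄₁=58.043, s₁=8.520, n₁=23
x̄₂=42.462, s₂=8.303, n₂=13
s_p² = [22·8.520² + 12·8.303²]/34 = 71.2996
SE = √(s_p²·(1/23+1/13)) = 2.9299
t = (58.043−42.462)/2.9299 = 5.3182
df = 34
p-value (one-sided, H₁ greater) = 0.00000
→ bracket: p<0.01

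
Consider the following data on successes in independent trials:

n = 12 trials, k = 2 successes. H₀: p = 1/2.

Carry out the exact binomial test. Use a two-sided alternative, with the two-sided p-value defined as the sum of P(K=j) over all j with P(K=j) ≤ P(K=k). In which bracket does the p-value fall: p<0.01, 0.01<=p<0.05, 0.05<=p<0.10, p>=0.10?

p-value bracket: 0.01<=p<0.05

Exact binomial: n=12, k=2, p₀=1/2=0.5000
P(X=j) = C(n,j)·p₀^j·(1−p₀)^(n−j); p = Σ P(X=j) over j with P(X=j) ≤ P(X=2)
p-value (two-sided) = 0.03857
→ bracket: 0.01<=p<0.05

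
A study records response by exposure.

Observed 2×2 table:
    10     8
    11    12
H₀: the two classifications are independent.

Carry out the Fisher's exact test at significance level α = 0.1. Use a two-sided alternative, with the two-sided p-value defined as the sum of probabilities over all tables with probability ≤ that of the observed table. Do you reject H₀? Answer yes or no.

reject H₀: no

Margins: r₁=18, r₂=23, c₁=21, c₂=20, n=41
p_obs = C(18,10)·C(23,11)/C(41,21); sum pmf over tables with pmf ≤ p_obs
p-value (two-sided) = 0.75574
At α=0.1: p ≥ α → fail to reject H₀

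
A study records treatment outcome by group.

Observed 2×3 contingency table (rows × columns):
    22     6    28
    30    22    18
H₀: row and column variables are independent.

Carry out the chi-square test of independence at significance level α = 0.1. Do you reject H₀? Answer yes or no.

Row totals [56, 70], col totals [52, 28, 46], n=126
χ² = (22−23.11)²/23.11 + (6−12.44)²/12.44 + (28−20.44)²/20.44 + (30−28.89)²/28.89 + (22−15.56)²/15.56 + (18−25.56)²/25.56 = 11.1294
df = 2
p-value (upper-tail) = 0.00383
At α=0.1: p < α → reject H₀

reject H₀: yes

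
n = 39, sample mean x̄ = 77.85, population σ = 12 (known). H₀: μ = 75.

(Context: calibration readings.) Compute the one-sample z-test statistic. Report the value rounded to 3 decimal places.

test statistic = 1.483

SE = σ/√n = 12/√39 = 1.9215
z = (x̄−μ₀)/SE = (77.85−75)/1.9215 = 1.4832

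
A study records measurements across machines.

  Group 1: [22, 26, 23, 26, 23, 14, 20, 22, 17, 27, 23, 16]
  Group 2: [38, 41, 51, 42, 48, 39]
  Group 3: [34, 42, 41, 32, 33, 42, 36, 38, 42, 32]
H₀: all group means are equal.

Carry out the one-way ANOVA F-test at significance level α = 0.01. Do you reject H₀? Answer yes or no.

reject H₀: yes

Group means [21.58, 43.17, 37.20], grand mean 31.786
SSB = Σnᵢ(x̄ᵢ−x̄)² = 2319.364; SSW = ΣΣ(x−x̄ᵢ)² = 489.350
MSB = 2319.364/2 = 1159.6821; MSW = 489.350/25 = 19.5740
F = MSB/MSW = 59.2460
df = (2, 25)
p-value (upper-tail) = 0.00000
At α=0.01: p < α → reject H₀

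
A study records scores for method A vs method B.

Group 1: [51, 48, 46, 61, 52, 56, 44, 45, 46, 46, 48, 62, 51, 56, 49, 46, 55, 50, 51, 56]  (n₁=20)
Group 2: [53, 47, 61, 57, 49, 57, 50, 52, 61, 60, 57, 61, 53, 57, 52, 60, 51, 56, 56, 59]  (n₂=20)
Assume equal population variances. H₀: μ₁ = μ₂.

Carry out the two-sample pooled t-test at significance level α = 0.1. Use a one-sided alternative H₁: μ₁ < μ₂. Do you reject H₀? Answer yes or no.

reject H₀: yes

x̄₁=50.950, s₁=5.236, n₁=20
x̄₂=55.450, s₂=4.322, n₂=20
s_p² = [19·5.236² + 19·4.322²]/38 = 23.0500
SE = √(s_p²·(1/20+1/20)) = 1.5182
t = (50.950−55.450)/1.5182 = -2.9640
df = 38
p-value (one-sided, H₁ less) = 0.00261
At α=0.1: p < α → reject H₀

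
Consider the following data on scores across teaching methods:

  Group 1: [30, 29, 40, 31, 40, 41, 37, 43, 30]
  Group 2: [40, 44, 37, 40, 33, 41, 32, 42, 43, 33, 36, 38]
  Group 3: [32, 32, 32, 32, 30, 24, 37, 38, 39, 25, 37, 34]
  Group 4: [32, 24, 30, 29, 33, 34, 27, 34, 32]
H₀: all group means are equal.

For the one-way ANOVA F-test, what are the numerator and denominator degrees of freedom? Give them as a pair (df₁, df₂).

degrees of freedom = [3, 38]

k = 4 groups, N = 42 total
df = (k−1, N−k) = (4−1, 42−4) = (3, 38)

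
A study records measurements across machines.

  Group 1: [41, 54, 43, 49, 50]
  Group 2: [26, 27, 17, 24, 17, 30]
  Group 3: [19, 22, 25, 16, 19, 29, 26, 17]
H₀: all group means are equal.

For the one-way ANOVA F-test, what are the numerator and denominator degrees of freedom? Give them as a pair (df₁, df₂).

k = 3 groups, N = 19 total
df = (k−1, N−k) = (3−1, 19−3) = (2, 16)

degrees of freedom = [2, 16]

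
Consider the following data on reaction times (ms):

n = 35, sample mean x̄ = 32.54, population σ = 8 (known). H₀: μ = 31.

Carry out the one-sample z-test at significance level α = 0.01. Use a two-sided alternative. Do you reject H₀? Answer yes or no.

reject H₀: no

SE = σ/√n = 8/√35 = 1.3522
z = (x̄−μ₀)/SE = (32.54−31)/1.3522 = 1.1388
p-value (two-sided) = 0.25477
At α=0.01: p ≥ α → fail to reject H₀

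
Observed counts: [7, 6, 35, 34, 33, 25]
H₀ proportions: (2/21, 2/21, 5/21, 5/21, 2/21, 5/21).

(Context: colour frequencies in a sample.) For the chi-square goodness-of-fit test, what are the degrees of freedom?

degrees of freedom = 5

df = k − 1 = 6 − 1 = 5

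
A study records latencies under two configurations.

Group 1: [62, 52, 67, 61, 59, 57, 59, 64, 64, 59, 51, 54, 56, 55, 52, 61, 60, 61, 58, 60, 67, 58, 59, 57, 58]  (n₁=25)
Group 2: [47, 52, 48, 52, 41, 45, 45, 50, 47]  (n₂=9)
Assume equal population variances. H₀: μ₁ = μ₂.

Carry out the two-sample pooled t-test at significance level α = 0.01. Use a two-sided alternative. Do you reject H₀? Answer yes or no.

reject H₀: yes

x̄₁=58.840, s₁=4.200, n₁=25
x̄₂=47.444, s₂=3.575, n₂=9
s_p² = [24·4.200² + 8·3.575²]/32 = 16.4244
SE = √(s_p²·(1/25+1/9)) = 1.5754
t = (58.840−47.444)/1.5754 = 7.2334
df = 32
p-value (two-sided) = 0.00000
At α=0.01: p < α → reject H₀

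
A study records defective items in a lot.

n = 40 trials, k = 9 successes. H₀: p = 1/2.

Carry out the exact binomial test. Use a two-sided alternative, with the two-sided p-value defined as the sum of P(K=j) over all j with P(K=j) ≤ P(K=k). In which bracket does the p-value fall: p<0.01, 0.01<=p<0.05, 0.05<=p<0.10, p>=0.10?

p-value bracket: p<0.01

Exact binomial: n=40, k=9, p₀=1/2=0.5000
P(X=j) = C(n,j)·p₀^j·(1−p₀)^(n−j); p = Σ P(X=j) over j with P(X=j) ≤ P(X=9)
p-value (two-sided) = 0.00068
→ bracket: p<0.01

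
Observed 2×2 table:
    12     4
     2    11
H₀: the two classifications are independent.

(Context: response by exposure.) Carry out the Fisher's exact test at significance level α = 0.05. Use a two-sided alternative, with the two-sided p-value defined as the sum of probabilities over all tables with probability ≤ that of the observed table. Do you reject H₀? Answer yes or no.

Margins: r₁=16, r₂=13, c₁=14, c₂=15, n=29
p_obs = C(16,12)·C(13,2)/C(29,14); sum pmf over tables with pmf ≤ p_obs
p-value (two-sided) = 0.00251
At α=0.05: p < α → reject H₀

reject H₀: yes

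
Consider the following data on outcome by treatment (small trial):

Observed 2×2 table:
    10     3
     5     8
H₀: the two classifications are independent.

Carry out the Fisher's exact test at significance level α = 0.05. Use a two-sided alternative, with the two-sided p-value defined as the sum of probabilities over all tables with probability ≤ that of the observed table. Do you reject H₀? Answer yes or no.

Margins: r₁=13, r₂=13, c₁=15, c₂=11, n=26
p_obs = C(13,10)·C(13,5)/C(26,15); sum pmf over tables with pmf ≤ p_obs
p-value (two-sided) = 0.11070
At α=0.05: p ≥ α → fail to reject H₀

reject H₀: no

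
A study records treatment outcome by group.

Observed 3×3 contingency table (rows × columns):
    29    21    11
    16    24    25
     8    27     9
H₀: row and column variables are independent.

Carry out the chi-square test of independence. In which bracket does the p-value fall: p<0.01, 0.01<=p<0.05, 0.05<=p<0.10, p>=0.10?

Row totals [61, 65, 44], col totals [53, 72, 45], n=170
χ² = (29−19.02)²/19.02 + (21−25.84)²/25.84 + (11−16.15)²/16.15 + (16−20.26)²/20.26 + (24−27.53)²/27.53 + (25−17.21)²/17.21 + (8−13.72)²/13.72 + (27−18.64)²/18.64 + (9−11.65)²/11.65 = 19.4054
df = 4
p-value (upper-tail) = 0.00065
→ bracket: p<0.01

p-value bracket: p<0.01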